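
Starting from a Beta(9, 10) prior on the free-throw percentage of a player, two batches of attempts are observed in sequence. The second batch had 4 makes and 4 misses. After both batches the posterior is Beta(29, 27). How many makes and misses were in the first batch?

Because Beta–binomial updating is additive in the counts, the combined data contributed (α_post−α_prior, β_post−β_prior) successes and failures.
Total across both batches: 29−9=20 makes, 27−10=17 misses.
Subtract the second batch: 20−4=16 makes and 17−4=13 misses.

16 makes and 13 misses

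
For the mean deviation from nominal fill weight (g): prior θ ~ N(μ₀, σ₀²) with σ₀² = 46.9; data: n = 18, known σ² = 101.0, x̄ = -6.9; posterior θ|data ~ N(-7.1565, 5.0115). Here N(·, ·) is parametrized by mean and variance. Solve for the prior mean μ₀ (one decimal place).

The posterior mean is a precision-weighted average: μ_n = (τ₀μ₀ + τ_data·x̄)/(τ₀+τ_data), with τ₀=1/σ₀² and τ_data=n/σ².
Here τ₀ = 1/46.9 = 0.021322 and τ_data = 18/101.0 = 0.178218, so τ_n = 0.199540.
Rearranging for μ₀: μ₀ = (μ_n·τ_n − τ_data·x̄)/τ₀ = (-7.1565·0.199540 − 0.178218·-6.9) / 0.021322 = -0.198304/0.021322 ≈ -9.3.

μ₀ = -9.3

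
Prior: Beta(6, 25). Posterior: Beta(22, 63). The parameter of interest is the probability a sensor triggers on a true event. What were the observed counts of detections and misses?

Beta is conjugate to the binomial likelihood: posterior = Beta(a+s, b+f).
So s = 22 − 6 = 16 and f = 63 − 25 = 38.

16 detections and 38 misses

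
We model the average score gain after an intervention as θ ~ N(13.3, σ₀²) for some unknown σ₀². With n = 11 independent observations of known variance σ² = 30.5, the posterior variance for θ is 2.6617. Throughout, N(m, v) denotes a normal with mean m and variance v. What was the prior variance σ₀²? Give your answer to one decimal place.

σ₀² = 66.5

Posterior precision equals prior precision plus data precision: 1/σ_n² = 1/σ₀² + n/σ².
So 1/σ₀² = 1/2.6617 − 11/30.5 = 0.375700 − 0.360656 = 0.015044.
Hence σ₀² = 1/0.015044 ≈ 66.5.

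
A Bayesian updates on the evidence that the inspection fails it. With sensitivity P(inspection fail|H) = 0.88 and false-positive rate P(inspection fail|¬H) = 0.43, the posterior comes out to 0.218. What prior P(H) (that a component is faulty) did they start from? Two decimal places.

Bayes' rule in odds form gives O(H|E) = O(H)·[P(E|H)/P(E|¬H)], hence O(H) = O(H|E)/LR.
Posterior odds = 0.218/(1−0.218) = 0.2788. LR = 0.88/0.43 = 2.0465.
Prior odds = 0.2788/2.0465 = 0.1362, so P(H) = 0.1362/(1+0.1362) ≈ 0.12.

P(H) = 0.12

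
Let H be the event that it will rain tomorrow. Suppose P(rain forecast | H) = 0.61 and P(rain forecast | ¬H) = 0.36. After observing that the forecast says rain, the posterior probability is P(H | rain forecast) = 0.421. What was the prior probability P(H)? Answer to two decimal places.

Bayes' rule in odds form gives O(H|E) = O(H)·[P(E|H)/P(E|¬H)], hence O(H) = O(H|E)/LR.
Posterior odds = 0.421/(1−0.421) = 0.7271. LR = 0.61/0.36 = 1.6944.
Prior odds = 0.7271/1.6944 = 0.4291, so P(H) = 0.4291/(1+0.4291) ≈ 0.30.

P(H) = 0.30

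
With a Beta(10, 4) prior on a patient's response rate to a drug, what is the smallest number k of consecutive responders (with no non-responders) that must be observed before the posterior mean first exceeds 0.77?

After k responders and 0 non-responders the posterior is Beta(10+k, 4), with mean (10+k)/(10+4+k).
Set (10+k)/(14+k) > 0.77 and solve: k > (0.77·14 − 10)/(1 − 0.77) = 3.391.
The smallest integer exceeding 3.391 is 4, and checking k=4: (14)/(18) = 0.7778 > 0.77.

k = 4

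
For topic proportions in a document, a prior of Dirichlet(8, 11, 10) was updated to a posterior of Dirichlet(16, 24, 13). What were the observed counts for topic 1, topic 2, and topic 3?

counts (8, 13, 3)

For a Dirichlet(α) prior with multinomial counts c, the posterior is Dirichlet(α + c) componentwise.
Counts are posterior − prior componentwise: 16−8=8, 24−11=13, 13−10=3.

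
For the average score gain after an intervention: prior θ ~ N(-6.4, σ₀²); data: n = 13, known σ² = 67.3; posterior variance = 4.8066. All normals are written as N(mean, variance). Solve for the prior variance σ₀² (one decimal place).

σ₀² = 67.2

For the Normal–Normal model with known σ², precisions add: τ_n = τ₀ + n/σ².
So 1/σ₀² = 1/4.8066 − 13/67.3 = 0.208047 − 0.193165 = 0.014882.
Hence σ₀² = 1/0.014882 ≈ 67.2.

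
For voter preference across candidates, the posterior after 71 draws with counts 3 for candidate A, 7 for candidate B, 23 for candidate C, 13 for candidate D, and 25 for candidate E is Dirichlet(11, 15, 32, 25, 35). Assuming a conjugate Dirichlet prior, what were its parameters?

For a Dirichlet(α) prior with multinomial counts c, the posterior is Dirichlet(α + c) componentwise.
Subtract each count from the matching posterior parameter: 11−3=8, 15−7=8, 32−23=9, 25−13=12, 35−25=10.

Dirichlet(8, 8, 9, 12, 10)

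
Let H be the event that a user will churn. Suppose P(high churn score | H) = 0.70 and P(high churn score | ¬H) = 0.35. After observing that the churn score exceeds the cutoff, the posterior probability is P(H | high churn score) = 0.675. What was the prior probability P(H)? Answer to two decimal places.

In odds form, posterior odds = prior odds × likelihood ratio, so prior odds = posterior odds ÷ LR.
Posterior odds = 0.675/(1−0.675) = 2.0769. LR = 0.70/0.35 = 2.0000.
Prior odds = 2.0769/2.0000 = 1.0385, so P(H) = 1.0385/(1+1.0385) ≈ 0.51.

P(H) = 0.51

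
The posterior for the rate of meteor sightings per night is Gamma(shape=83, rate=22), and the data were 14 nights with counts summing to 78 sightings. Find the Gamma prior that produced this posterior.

Gamma(shape=5, rate=8)

A Gamma(α, β) prior (rate parametrization) on a Poisson rate with n observations summing to S gives posterior Gamma(α+S, β+n).
So α = 83 − 78 = 5 and β = 22 − 14 = 8.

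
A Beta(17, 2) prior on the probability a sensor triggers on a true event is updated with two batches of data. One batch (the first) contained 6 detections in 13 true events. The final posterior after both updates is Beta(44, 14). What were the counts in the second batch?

21 detections and 5 misses

Sequential conjugate updates are equivalent to a single update on the pooled data, so total successes = posterior α − prior α and total failures = posterior β − prior β.
Total across both batches: 44−17=27 detections, 14−2=12 misses.
Subtract the first batch: 27−6=21 detections and 12−7=5 misses.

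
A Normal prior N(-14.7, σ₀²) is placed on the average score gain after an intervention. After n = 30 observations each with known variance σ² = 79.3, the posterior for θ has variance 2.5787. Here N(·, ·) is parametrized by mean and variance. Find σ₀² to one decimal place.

Posterior precision equals prior precision plus data precision: 1/σ_n² = 1/σ₀² + n/σ².
So 1/σ₀² = 1/2.5787 − 30/79.3 = 0.387792 − 0.378310 = 0.009482.
Hence σ₀² = 1/0.009482 ≈ 105.5.

σ₀² = 105.5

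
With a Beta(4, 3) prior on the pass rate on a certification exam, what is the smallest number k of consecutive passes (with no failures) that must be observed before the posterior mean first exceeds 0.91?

k = 27

After k passes and 0 failures the posterior is Beta(4+k, 3), with mean (4+k)/(4+3+k).
Set (4+k)/(7+k) > 0.91 and solve: k > (0.91·7 − 4)/(1 − 0.91) = 26.333.
The smallest integer exceeding 26.333 is 27, and checking k=27: (31)/(34) = 0.9118 > 0.91.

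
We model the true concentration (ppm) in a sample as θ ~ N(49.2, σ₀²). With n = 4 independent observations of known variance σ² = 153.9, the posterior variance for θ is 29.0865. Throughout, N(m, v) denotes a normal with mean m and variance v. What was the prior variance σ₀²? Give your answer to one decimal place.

Posterior precision equals prior precision plus data precision: 1/σ_n² = 1/σ₀² + n/σ².
So 1/σ₀² = 1/29.0865 − 4/153.9 = 0.034380 − 0.025991 = 0.008389.
Hence σ₀² = 1/0.008389 ≈ 119.2.

σ₀² = 119.2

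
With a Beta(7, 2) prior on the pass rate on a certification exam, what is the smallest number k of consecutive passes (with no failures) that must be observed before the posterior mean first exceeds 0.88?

k = 8

After k passes and 0 failures the posterior is Beta(7+k, 2), with mean (7+k)/(7+2+k).
Set (7+k)/(9+k) > 0.88 and solve: k > (0.88·9 − 7)/(1 − 0.88) = 7.667.
The smallest integer exceeding 7.667 is 8.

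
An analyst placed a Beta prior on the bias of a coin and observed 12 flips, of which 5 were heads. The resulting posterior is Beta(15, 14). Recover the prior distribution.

Beta(10, 7)

Under Beta–binomial conjugacy the posterior parameters are (a+s, b+f).
Subtract the data counts: 15−5=10, 14−7=7.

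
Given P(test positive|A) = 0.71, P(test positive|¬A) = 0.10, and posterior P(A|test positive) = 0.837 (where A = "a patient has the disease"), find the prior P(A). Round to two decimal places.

In odds form, posterior odds = prior odds × likelihood ratio, so prior odds = posterior odds ÷ LR.
Posterior odds = 0.837/(1−0.837) = 5.1350. LR = 0.71/0.10 = 7.1000.
Prior odds = 5.1350/7.1000 = 0.7232, so P(A) = 0.7232/(1+0.7232) ≈ 0.42.

P(A) = 0.42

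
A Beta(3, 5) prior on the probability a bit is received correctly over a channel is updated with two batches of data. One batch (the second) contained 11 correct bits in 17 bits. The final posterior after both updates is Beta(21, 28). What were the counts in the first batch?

Sequential conjugate updates are equivalent to a single update on the pooled data, so total successes = posterior α − prior α and total failures = posterior β − prior β.
Total across both batches: 21−3=18 correct bits, 28−5=23 errors.
Subtract the second batch: 18−11=7 correct bits and 23−6=17 errors.

7 correct bits and 17 errors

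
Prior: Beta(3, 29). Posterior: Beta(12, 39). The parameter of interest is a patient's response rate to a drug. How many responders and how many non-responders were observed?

9 responders and 10 non-responders

Under Beta–binomial conjugacy the posterior parameters are (a+s, b+f).
Match parameters: s=12−3=9, f=39−29=10.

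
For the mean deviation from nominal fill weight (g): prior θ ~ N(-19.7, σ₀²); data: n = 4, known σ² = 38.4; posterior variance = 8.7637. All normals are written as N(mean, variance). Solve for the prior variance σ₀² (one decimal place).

Posterior precision equals prior precision plus data precision: 1/σ_n² = 1/σ₀² + n/σ².
So 1/σ₀² = 1/8.7637 − 4/38.4 = 0.114107 − 0.104167 = 0.009940.
Hence σ₀² = 1/0.009940 ≈ 100.6.

σ₀² = 100.6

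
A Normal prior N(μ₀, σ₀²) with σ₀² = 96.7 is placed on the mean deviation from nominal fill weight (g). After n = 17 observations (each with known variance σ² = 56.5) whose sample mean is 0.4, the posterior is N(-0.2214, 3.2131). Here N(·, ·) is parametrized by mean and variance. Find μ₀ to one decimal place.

The posterior mean is a precision-weighted average: μ_n = (τ₀μ₀ + τ_data·x̄)/(τ₀+τ_data), with τ₀=1/σ₀² and τ_data=n/σ².
Here τ₀ = 1/96.7 = 0.010341 and τ_data = 17/56.5 = 0.300885, so τ_n = 0.311226.
Rearranging for μ₀: μ₀ = (μ_n·τ_n − τ_data·x̄)/τ₀ = (-0.2214·0.311226 − 0.300885·0.4) / 0.010341 = -0.189259/0.010341 ≈ -18.3.

μ₀ = -18.3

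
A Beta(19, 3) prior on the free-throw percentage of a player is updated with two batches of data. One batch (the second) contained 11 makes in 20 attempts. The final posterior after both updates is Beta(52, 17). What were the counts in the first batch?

Sequential conjugate updates are equivalent to a single update on the pooled data, so total successes = posterior α − prior α and total failures = posterior β − prior β.
Total across both batches: 52−19=33 makes, 17−3=14 misses.
Subtract the second batch: 33−11=22 makes and 14−9=5 misses.

22 makes and 5 misses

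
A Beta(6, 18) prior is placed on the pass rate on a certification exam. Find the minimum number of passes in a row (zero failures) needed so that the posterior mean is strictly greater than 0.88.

After k passes and 0 failures the posterior is Beta(6+k, 18), with mean (6+k)/(6+18+k).
Set (6+k)/(24+k) > 0.88 and solve: k > (0.88·24 − 6)/(1 − 0.88) = 126.000.
The smallest integer exceeding 126.000 is 127.

k = 127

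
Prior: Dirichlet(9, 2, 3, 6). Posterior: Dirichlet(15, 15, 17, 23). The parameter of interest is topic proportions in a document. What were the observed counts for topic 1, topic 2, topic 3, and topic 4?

counts (6, 13, 14, 17)

For a Dirichlet(α) prior with multinomial counts c, the posterior is Dirichlet(α + c) componentwise.
Counts are posterior − prior componentwise: 15−9=6, 15−2=13, 17−3=14, 23−6=17.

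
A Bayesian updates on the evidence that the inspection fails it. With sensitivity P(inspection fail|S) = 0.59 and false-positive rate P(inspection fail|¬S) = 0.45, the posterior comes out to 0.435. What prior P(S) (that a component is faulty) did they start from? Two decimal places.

P(S) = 0.37

In odds form, posterior odds = prior odds × likelihood ratio, so prior odds = posterior odds ÷ LR.
Posterior odds = 0.435/(1−0.435) = 0.7699. LR = 0.59/0.45 = 1.3111.
Prior odds = 0.7699/1.3111 = 0.5872, so P(S) = 0.5872/(1+0.5872) ≈ 0.37.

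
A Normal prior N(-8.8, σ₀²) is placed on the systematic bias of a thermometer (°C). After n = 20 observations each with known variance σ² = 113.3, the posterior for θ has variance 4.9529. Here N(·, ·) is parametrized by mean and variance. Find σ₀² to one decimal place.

σ₀² = 39.4

For the Normal–Normal model with known σ², precisions add: τ_n = τ₀ + n/σ².
So 1/σ₀² = 1/4.9529 − 20/113.3 = 0.201902 − 0.176523 = 0.025379.
Hence σ₀² = 1/0.025379 ≈ 39.4.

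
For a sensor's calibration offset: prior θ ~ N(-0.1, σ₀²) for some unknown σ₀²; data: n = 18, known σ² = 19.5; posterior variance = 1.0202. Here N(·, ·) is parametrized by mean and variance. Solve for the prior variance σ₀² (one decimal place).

σ₀² = 17.5

Posterior precision equals prior precision plus data precision: 1/σ_n² = 1/σ₀² + n/σ².
So 1/σ₀² = 1/1.0202 − 18/19.5 = 0.980200 − 0.923077 = 0.057123.
Hence σ₀² = 1/0.057123 ≈ 17.5.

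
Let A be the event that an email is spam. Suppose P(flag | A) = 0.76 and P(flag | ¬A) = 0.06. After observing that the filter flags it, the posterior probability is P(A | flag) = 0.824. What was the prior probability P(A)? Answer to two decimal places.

Bayes' rule in odds form gives O(A|E) = O(A)·[P(E|A)/P(E|¬A)], hence O(A) = O(A|E)/LR.
Posterior odds = 0.824/(1−0.824) = 4.6818. LR = 0.76/0.06 = 12.6667.
Prior odds = 4.6818/12.6667 = 0.3696, so P(A) = 0.3696/(1+0.3696) ≈ 0.27.

P(A) = 0.27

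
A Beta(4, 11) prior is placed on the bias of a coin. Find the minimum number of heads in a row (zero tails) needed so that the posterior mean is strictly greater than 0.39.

k = 4

After k heads and 0 tails the posterior is Beta(4+k, 11), with mean (4+k)/(4+11+k).
Set (4+k)/(15+k) > 0.39 and solve: k > (0.39·15 − 4)/(1 − 0.39) = 3.033.
The smallest integer exceeding 3.033 is 4, and checking k=4: (8)/(19) = 0.4211 > 0.39.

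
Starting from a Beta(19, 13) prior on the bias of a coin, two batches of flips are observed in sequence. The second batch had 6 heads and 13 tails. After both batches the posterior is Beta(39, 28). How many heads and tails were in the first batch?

Sequential conjugate updates are equivalent to a single update on the pooled data, so total successes = posterior α − prior α and total failures = posterior β − prior β.
Total across both batches: 39−19=20 heads, 28−13=15 tails.
Subtract the second batch: 20−6=14 heads and 15−13=2 tails.

14 heads and 2 tails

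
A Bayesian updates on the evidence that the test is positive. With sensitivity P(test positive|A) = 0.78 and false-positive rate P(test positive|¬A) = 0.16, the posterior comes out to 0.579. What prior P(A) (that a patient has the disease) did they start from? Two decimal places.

In odds form, posterior odds = prior odds × likelihood ratio, so prior odds = posterior odds ÷ LR.
Posterior odds = 0.579/(1−0.579) = 1.3753. LR = 0.78/0.16 = 4.8750.
Prior odds = 1.3753/4.8750 = 0.2821, so P(A) = 0.2821/(1+0.2821) ≈ 0.22.

P(A) = 0.22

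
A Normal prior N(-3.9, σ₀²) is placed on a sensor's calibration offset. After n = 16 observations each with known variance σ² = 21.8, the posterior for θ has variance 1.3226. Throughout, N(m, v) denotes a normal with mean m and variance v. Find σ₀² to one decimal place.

σ₀² = 45.2

Posterior precision equals prior precision plus data precision: 1/σ_n² = 1/σ₀² + n/σ².
So 1/σ₀² = 1/1.3226 − 16/21.8 = 0.756086 − 0.733945 = 0.022141.
Hence σ₀² = 1/0.022141 ≈ 45.2.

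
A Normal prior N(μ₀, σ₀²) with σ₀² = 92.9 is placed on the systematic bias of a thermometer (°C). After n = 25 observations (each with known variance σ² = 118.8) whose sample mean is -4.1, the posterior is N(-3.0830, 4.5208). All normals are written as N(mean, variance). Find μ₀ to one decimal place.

μ₀ = 16.8

The posterior mean is a precision-weighted average: μ_n = (τ₀μ₀ + τ_data·x̄)/(τ₀+τ_data), with τ₀=1/σ₀² and τ_data=n/σ².
Here τ₀ = 1/92.9 = 0.010764 and τ_data = 25/118.8 = 0.210438, so τ_n = 0.221202.
Rearranging for μ₀: μ₀ = (μ_n·τ_n − τ_data·x̄)/τ₀ = (-3.0830·0.221202 − 0.210438·-4.1) / 0.010764 = 0.180830/0.010764 ≈ 16.8.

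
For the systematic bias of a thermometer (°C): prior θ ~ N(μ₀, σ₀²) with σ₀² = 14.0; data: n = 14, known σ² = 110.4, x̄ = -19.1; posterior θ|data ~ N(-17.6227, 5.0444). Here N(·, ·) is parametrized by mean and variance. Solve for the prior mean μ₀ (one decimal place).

μ₀ = -15.0

The posterior mean is a precision-weighted average: μ_n = (τ₀μ₀ + τ_data·x̄)/(τ₀+τ_data), with τ₀=1/σ₀² and τ_data=n/σ².
Here τ₀ = 1/14.0 = 0.071429 and τ_data = 14/110.4 = 0.126812, so τ_n = 0.198241.
Rearranging for μ₀: μ₀ = (μ_n·τ_n − τ_data·x̄)/τ₀ = (-17.6227·0.198241 − 0.126812·-19.1) / 0.071429 = -1.071432/0.071429 ≈ -15.0.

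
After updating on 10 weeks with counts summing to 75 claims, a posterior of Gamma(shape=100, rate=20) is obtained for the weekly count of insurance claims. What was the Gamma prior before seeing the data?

A Gamma(α, β) prior (rate parametrization) on a Poisson rate with n observations summing to S gives posterior Gamma(α+S, β+n).
So α = 100 − 75 = 25 and β = 20 − 10 = 10.

Gamma(shape=25, rate=10)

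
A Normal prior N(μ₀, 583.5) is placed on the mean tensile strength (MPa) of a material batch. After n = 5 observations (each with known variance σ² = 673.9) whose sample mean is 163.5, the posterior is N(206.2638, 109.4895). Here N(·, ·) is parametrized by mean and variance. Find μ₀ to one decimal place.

With known observation variance, the Normal–Normal posterior has precision τ_n = τ₀ + n/σ² and mean μ_n = (τ₀μ₀ + (n/σ²)x̄)/τ_n.
Here τ₀ = 1/583.5 = 0.001714 and τ_data = 5/673.9 = 0.007419, so τ_n = 0.009133.
Rearranging for μ₀: μ₀ = (μ_n·τ_n − τ_data·x̄)/τ₀ = (206.2638·0.009133 − 0.007419·163.5) / 0.001714 = 0.670801/0.001714 ≈ 391.4.

μ₀ = 391.4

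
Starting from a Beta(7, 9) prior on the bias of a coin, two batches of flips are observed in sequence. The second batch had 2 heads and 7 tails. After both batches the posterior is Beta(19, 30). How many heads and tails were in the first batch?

10 heads and 14 tails

Because Beta–binomial updating is additive in the counts, the combined data contributed (α_post−α_prior, β_post−β_prior) successes and failures.
Total across both batches: 19−7=12 heads, 30−9=21 tails.
Subtract the second batch: 12−2=10 heads and 21−7=14 tails.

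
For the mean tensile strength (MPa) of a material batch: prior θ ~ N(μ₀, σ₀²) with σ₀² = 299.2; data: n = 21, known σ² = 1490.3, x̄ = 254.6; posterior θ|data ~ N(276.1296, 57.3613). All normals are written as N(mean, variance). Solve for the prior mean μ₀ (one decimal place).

The posterior mean is a precision-weighted average: μ_n = (τ₀μ₀ + τ_data·x̄)/(τ₀+τ_data), with τ₀=1/σ₀² and τ_data=n/σ².
Here τ₀ = 1/299.2 = 0.003342 and τ_data = 21/1490.3 = 0.014091, so τ_n = 0.017433.
Rearranging for μ₀: μ₀ = (μ_n·τ_n − τ_data·x̄)/τ₀ = (276.1296·0.017433 − 0.014091·254.6) / 0.003342 = 1.226199/0.003342 ≈ 366.9.

μ₀ = 366.9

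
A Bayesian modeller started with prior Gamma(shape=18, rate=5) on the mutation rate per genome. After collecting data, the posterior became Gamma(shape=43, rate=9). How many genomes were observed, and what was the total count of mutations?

n = 4 genomes with total 25 mutations

A Gamma(α, β) prior (rate parametrization) on a Poisson rate with n observations summing to S gives posterior Gamma(α+S, β+n).
Matching: Σxᵢ = 43 − 18 = 25 and n = 9 − 5 = 4.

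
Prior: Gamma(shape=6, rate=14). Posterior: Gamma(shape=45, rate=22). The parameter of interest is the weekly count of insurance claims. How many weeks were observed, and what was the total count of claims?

Gamma–Poisson conjugacy: posterior shape = α + Σxᵢ, posterior rate = β + n.
Matching: Σxᵢ = 45 − 6 = 39 and n = 22 − 14 = 8.

n = 8 weeks with total 39 claims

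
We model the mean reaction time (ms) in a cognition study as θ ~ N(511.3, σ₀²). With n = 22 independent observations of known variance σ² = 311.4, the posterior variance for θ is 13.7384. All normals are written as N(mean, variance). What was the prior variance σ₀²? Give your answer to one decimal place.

For the Normal–Normal model with known σ², precisions add: τ_n = τ₀ + n/σ².
So 1/σ₀² = 1/13.7384 − 22/311.4 = 0.072789 − 0.070649 = 0.002140.
Hence σ₀² = 1/0.002140 ≈ 467.3.

σ₀² = 467.3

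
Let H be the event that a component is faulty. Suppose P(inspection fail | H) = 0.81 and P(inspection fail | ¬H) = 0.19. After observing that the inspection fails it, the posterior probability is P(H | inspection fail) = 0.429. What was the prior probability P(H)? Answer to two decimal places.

In odds form, posterior odds = prior odds × likelihood ratio, so prior odds = posterior odds ÷ LR.
Posterior odds = 0.429/(1−0.429) = 0.7513. LR = 0.81/0.19 = 4.2632.
Prior odds = 0.7513/4.2632 = 0.1762, so P(H) = 0.1762/(1+0.1762) ≈ 0.15.

P(H) = 0.15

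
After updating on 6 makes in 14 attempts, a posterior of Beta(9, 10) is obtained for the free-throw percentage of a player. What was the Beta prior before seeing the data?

Beta is conjugate to the binomial likelihood: posterior = Beta(α+s, β+f).
So α = 9 − 6 = 3 and β = 10 − 8 = 2.

Beta(3, 2)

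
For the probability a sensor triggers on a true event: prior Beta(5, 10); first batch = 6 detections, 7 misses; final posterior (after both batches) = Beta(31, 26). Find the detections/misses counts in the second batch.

Sequential conjugate updates are equivalent to a single update on the pooled data, so total successes = posterior α − prior α and total failures = posterior β − prior β.
Total across both batches: 31−5=26 detections, 26−10=16 misses.
Subtract the first batch: 26−6=20 detections and 16−7=9 misses.

20 detections and 9 misses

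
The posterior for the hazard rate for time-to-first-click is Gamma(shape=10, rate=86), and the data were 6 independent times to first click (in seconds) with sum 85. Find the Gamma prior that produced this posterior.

Gamma(shape=4, rate=1)

For an exponential likelihood with a Gamma(α, β) prior on the rate, n observations with total T give posterior Gamma(α+n, β+T).
So α = 10 − 6 = 4 and β = 86 − 85 = 1.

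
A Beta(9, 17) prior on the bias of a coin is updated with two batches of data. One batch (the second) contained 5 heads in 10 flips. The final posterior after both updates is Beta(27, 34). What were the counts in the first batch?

13 heads and 12 tails

Because Beta–binomial updating is additive in the counts, the combined data contributed (α_post−α_prior, β_post−β_prior) successes and failures.
Total across both batches: 27−9=18 heads, 34−17=17 tails.
Subtract the second batch: 18−5=13 heads and 17−5=12 tails.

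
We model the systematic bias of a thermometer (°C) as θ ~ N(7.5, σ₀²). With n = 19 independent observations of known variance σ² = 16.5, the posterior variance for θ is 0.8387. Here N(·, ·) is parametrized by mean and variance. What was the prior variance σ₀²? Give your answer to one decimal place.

σ₀² = 24.5

For the Normal–Normal model with known σ², precisions add: τ_n = τ₀ + n/σ².
So 1/σ₀² = 1/0.8387 − 19/16.5 = 1.192321 − 1.151515 = 0.040806.
Hence σ₀² = 1/0.040806 ≈ 24.5.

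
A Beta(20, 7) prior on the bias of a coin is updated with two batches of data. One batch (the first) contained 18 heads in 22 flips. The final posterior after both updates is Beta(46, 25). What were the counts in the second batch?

Because Beta–binomial updating is additive in the counts, the combined data contributed (α_post−α_prior, β_post−β_prior) successes and failures.
Total across both batches: 46−20=26 heads, 25−7=18 tails.
Subtract the first batch: 26−18=8 heads and 18−4=14 tails.

8 heads and 14 tails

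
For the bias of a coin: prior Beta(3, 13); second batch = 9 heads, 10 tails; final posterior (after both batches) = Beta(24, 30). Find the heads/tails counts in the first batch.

12 heads and 7 tails

Sequential conjugate updates are equivalent to a single update on the pooled data, so total successes = posterior α − prior α and total failures = posterior β − prior β.
Total across both batches: 24−3=21 heads, 30−13=17 tails.
Subtract the second batch: 21−9=12 heads and 17−10=7 tails.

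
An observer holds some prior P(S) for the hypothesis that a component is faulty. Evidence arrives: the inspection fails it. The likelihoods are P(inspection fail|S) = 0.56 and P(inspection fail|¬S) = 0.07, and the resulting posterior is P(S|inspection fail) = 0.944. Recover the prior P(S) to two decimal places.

P(S) = 0.68

Bayes' rule in odds form gives O(S|E) = O(S)·[P(E|S)/P(E|¬S)], hence O(S) = O(S|E)/LR.
Posterior odds = 0.944/(1−0.944) = 16.8571. LR = 0.56/0.07 = 8.0000.
Prior odds = 16.8571/8.0000 = 2.1071, so P(S) = 2.1071/(1+2.1071) ≈ 0.68.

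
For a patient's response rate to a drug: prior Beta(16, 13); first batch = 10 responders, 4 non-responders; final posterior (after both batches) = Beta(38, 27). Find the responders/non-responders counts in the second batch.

12 responders and 10 non-responders

Because Beta–binomial updating is additive in the counts, the combined data contributed (α_post−α_prior, β_post−β_prior) successes and failures.
Total across both batches: 38−16=22 responders, 27−13=14 non-responders.
Subtract the first batch: 22−10=12 responders and 14−4=10 non-responders.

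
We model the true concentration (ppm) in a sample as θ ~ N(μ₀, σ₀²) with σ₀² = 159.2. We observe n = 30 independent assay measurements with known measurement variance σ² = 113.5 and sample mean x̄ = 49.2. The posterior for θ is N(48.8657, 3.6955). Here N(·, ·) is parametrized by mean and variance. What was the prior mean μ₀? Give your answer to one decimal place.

μ₀ = 34.8

With known observation variance, the Normal–Normal posterior has precision τ_n = τ₀ + n/σ² and mean μ_n = (τ₀μ₀ + (n/σ²)x̄)/τ_n.
Here τ₀ = 1/159.2 = 0.006281 and τ_data = 30/113.5 = 0.264317, so τ_n = 0.270598.
Rearranging for μ₀: μ₀ = (μ_n·τ_n − τ_data·x̄)/τ₀ = (48.8657·0.270598 − 0.264317·49.2) / 0.006281 = 0.218564/0.006281 ≈ 34.8.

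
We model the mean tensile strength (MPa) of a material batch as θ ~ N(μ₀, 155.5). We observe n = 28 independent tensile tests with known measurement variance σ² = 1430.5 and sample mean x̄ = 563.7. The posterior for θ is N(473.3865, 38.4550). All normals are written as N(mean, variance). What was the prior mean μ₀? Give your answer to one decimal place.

μ₀ = 198.5

The posterior mean is a precision-weighted average: μ_n = (τ₀μ₀ + τ_data·x̄)/(τ₀+τ_data), with τ₀=1/σ₀² and τ_data=n/σ².
Here τ₀ = 1/155.5 = 0.006431 and τ_data = 28/1430.5 = 0.019574, so τ_n = 0.026005.
Rearranging for μ₀: μ₀ = (μ_n·τ_n − τ_data·x̄)/τ₀ = (473.3865·0.026005 − 0.019574·563.7) / 0.006431 = 1.276552/0.006431 ≈ 198.5.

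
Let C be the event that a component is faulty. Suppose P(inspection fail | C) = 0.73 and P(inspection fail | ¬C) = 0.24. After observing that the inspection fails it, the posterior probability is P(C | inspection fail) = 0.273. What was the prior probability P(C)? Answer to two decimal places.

P(C) = 0.11

Bayes' rule in odds form gives O(C|E) = O(C)·[P(E|C)/P(E|¬C)], hence O(C) = O(C|E)/LR.
Posterior odds = 0.273/(1−0.273) = 0.3755. LR = 0.73/0.24 = 3.0417.
Prior odds = 0.3755/3.0417 = 0.1235, so P(C) = 0.1235/(1+0.1235) ≈ 0.11.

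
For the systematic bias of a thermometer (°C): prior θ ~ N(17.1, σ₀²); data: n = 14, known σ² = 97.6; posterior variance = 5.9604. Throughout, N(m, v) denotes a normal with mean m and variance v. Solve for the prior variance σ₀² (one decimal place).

For the Normal–Normal model with known σ², precisions add: τ_n = τ₀ + n/σ².
So 1/σ₀² = 1/5.9604 − 14/97.6 = 0.167774 − 0.143443 = 0.024331.
Hence σ₀² = 1/0.024331 ≈ 41.1.

σ₀² = 41.1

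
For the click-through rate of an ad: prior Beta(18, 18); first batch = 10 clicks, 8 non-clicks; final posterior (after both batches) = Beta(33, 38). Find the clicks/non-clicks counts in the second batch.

Sequential conjugate updates are equivalent to a single update on the pooled data, so total successes = posterior α − prior α and total failures = posterior β − prior β.
Total across both batches: 33−18=15 clicks, 38−18=20 non-clicks.
Subtract the first batch: 15−10=5 clicks and 20−8=12 non-clicks.

5 clicks and 12 non-clicks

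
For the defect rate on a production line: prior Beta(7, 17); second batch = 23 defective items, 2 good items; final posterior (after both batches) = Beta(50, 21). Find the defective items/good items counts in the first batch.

Sequential conjugate updates are equivalent to a single update on the pooled data, so total successes = posterior α − prior α and total failures = posterior β − prior β.
Total across both batches: 50−7=43 defective items, 21−17=4 good items.
Subtract the second batch: 43−23=20 defective items and 4−2=2 good items.

20 defective items and 2 good items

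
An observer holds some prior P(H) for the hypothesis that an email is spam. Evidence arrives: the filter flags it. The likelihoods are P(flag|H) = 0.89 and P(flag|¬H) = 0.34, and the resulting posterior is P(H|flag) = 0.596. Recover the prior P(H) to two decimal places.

Bayes' rule in odds form gives O(H|E) = O(H)·[P(E|H)/P(E|¬H)], hence O(H) = O(H|E)/LR.
Posterior odds = 0.596/(1−0.596) = 1.4752. LR = 0.89/0.34 = 2.6176.
Prior odds = 1.4752/2.6176 = 0.5636, so P(H) = 0.5636/(1+0.5636) ≈ 0.36.

P(H) = 0.36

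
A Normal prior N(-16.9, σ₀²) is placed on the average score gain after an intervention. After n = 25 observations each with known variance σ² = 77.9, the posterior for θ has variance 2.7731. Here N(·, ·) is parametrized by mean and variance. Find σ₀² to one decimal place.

σ₀² = 25.2

Posterior precision equals prior precision plus data precision: 1/σ_n² = 1/σ₀² + n/σ².
So 1/σ₀² = 1/2.7731 − 25/77.9 = 0.360607 − 0.320924 = 0.039683.
Hence σ₀² = 1/0.039683 ≈ 25.2.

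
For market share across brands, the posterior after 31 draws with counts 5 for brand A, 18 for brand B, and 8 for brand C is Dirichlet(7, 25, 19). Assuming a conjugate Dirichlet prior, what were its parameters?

For a Dirichlet(α) prior with multinomial counts c, the posterior is Dirichlet(α + c) componentwise.
Subtract each count from the matching posterior parameter: 7−5=2, 25−18=7, 19−8=11.

Dirichlet(2, 7, 11)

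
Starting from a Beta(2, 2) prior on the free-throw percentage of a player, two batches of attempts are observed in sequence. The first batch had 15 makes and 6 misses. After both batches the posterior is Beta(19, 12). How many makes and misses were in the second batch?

2 makes and 4 misses

Sequential conjugate updates are equivalent to a single update on the pooled data, so total successes = posterior α − prior α and total failures = posterior β − prior β.
Total across both batches: 19−2=17 makes, 12−2=10 misses.
Subtract the first batch: 17−15=2 makes and 10−6=4 misses.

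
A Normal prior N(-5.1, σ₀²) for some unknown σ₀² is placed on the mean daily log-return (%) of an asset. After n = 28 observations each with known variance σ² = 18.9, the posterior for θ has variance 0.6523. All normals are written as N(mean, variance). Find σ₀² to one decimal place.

For the Normal–Normal model with known σ², precisions add: τ_n = τ₀ + n/σ².
So 1/σ₀² = 1/0.6523 − 28/18.9 = 1.533037 − 1.481481 = 0.051556.
Hence σ₀² = 1/0.051556 ≈ 19.4.

σ₀² = 19.4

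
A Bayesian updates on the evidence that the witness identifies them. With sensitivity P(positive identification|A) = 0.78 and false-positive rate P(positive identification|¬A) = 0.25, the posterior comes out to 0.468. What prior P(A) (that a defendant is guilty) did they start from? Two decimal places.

In odds form, posterior odds = prior odds × likelihood ratio, so prior odds = posterior odds ÷ LR.
Posterior odds = 0.468/(1−0.468) = 0.8797. LR = 0.78/0.25 = 3.1200.
Prior odds = 0.8797/3.1200 = 0.2820, so P(A) = 0.2820/(1+0.2820) ≈ 0.22.

P(A) = 0.22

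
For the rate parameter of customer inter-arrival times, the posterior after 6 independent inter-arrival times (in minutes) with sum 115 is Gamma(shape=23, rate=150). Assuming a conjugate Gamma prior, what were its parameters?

Gamma(shape=17, rate=35)

Gamma–exponential conjugacy: posterior shape = α + n, posterior rate = β + Σtᵢ.
So α = 23 − 6 = 17 and β = 150 − 115 = 35.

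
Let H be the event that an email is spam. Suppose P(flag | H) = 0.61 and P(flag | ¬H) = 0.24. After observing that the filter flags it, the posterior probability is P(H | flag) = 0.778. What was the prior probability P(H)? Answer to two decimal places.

In odds form, posterior odds = prior odds × likelihood ratio, so prior odds = posterior odds ÷ LR.
Posterior odds = 0.778/(1−0.778) = 3.5045. LR = 0.61/0.24 = 2.5417.
Prior odds = 3.5045/2.5417 = 1.3788, so P(H) = 1.3788/(1+1.3788) ≈ 0.58.

P(H) = 0.58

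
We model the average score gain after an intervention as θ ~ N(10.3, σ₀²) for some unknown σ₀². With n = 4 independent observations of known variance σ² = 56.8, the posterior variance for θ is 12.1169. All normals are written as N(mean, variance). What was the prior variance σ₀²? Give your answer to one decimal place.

For the Normal–Normal model with known σ², precisions add: τ_n = τ₀ + n/σ².
So 1/σ₀² = 1/12.1169 − 4/56.8 = 0.082529 − 0.070423 = 0.012106.
Hence σ₀² = 1/0.012106 ≈ 82.6.

σ₀² = 82.6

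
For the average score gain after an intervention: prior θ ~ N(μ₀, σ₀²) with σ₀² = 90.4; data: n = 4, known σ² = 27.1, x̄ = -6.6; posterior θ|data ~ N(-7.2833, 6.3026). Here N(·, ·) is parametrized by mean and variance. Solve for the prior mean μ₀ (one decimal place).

μ₀ = -16.4

With known observation variance, the Normal–Normal posterior has precision τ_n = τ₀ + n/σ² and mean μ_n = (τ₀μ₀ + (n/σ²)x̄)/τ_n.
Here τ₀ = 1/90.4 = 0.011062 and τ_data = 4/27.1 = 0.147601, so τ_n = 0.158663.
Rearranging for μ₀: μ₀ = (μ_n·τ_n − τ_data·x̄)/τ₀ = (-7.2833·0.158663 − 0.147601·-6.6) / 0.011062 = -0.181424/0.011062 ≈ -16.4.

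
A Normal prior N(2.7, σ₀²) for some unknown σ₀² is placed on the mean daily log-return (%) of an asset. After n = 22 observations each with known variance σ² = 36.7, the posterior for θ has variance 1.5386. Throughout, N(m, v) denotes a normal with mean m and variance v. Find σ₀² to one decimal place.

For the Normal–Normal model with known σ², precisions add: τ_n = τ₀ + n/σ².
So 1/σ₀² = 1/1.5386 − 22/36.7 = 0.649942 − 0.599455 = 0.050487.
Hence σ₀² = 1/0.050487 ≈ 19.8.

σ₀² = 19.8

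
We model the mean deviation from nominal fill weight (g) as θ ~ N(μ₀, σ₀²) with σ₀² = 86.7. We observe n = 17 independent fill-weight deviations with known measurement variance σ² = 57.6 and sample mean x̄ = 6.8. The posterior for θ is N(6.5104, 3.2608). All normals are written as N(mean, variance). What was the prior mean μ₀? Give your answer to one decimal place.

The posterior mean is a precision-weighted average: μ_n = (τ₀μ₀ + τ_data·x̄)/(τ₀+τ_data), with τ₀=1/σ₀² and τ_data=n/σ².
Here τ₀ = 1/86.7 = 0.011534 and τ_data = 17/57.6 = 0.295139, so τ_n = 0.306673.
Rearranging for μ₀: μ₀ = (μ_n·τ_n − τ_data·x̄)/τ₀ = (6.5104·0.306673 − 0.295139·6.8) / 0.011534 = -0.010381/0.011534 ≈ -0.9.

μ₀ = -0.9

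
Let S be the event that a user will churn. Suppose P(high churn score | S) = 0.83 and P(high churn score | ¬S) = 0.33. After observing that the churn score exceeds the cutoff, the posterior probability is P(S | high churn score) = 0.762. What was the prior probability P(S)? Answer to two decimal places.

In odds form, posterior odds = prior odds × likelihood ratio, so prior odds = posterior odds ÷ LR.
Posterior odds = 0.762/(1−0.762) = 3.2017. LR = 0.83/0.33 = 2.5152.
Prior odds = 3.2017/2.5152 = 1.2729, so P(S) = 1.2729/(1+1.2729) ≈ 0.56.

P(S) = 0.56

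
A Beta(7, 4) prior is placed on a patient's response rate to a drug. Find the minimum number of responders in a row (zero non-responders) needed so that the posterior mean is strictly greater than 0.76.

k = 6

After k responders and 0 non-responders the posterior is Beta(7+k, 4), with mean (7+k)/(7+4+k).
Set (7+k)/(11+k) > 0.76 and solve: k > (0.76·11 − 7)/(1 − 0.76) = 5.667.
The smallest integer exceeding 5.667 is 6.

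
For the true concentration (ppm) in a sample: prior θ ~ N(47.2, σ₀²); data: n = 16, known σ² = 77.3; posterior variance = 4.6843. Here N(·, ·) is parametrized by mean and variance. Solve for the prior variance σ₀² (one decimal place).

For the Normal–Normal model with known σ², precisions add: τ_n = τ₀ + n/σ².
So 1/σ₀² = 1/4.6843 − 16/77.3 = 0.213479 − 0.206986 = 0.006493.
Hence σ₀² = 1/0.006493 ≈ 154.0.

σ₀² = 154.0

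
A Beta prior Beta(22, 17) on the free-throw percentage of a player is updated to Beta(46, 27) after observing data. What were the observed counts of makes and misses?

A Beta(α, β) prior with s successes and f failures in binomial data gives a Beta(α+s, β+f) posterior.
So s = 46 − 22 = 24 and f = 27 − 17 = 10.

24 makes and 10 misses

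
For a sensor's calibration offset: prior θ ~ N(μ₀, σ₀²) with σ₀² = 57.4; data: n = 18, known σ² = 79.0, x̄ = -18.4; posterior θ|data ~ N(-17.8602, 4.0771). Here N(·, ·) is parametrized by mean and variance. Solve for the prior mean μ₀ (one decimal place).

μ₀ = -10.8

The posterior mean is a precision-weighted average: μ_n = (τ₀μ₀ + τ_data·x̄)/(τ₀+τ_data), with τ₀=1/σ₀² and τ_data=n/σ².
Here τ₀ = 1/57.4 = 0.017422 and τ_data = 18/79.0 = 0.227848, so τ_n = 0.245270.
Rearranging for μ₀: μ₀ = (μ_n·τ_n − τ_data·x̄)/τ₀ = (-17.8602·0.245270 − 0.227848·-18.4) / 0.017422 = -0.188168/0.017422 ≈ -10.8.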